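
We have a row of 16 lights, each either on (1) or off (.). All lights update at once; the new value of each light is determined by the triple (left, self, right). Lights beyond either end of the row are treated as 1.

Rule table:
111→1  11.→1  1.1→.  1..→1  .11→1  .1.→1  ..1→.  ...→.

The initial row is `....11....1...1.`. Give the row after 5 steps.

1...111...11..1.
11..1111..111.1.
111.11111.111.1.
111.11111.111.1.  (fixed point — unchanged through step 5)

111.11111.111.1.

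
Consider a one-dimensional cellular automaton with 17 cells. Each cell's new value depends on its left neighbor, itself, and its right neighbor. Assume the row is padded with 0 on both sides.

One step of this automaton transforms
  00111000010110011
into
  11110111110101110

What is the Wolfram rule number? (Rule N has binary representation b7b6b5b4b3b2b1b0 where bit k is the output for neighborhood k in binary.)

position 3: 111 → 1  (bit 7 = 1)
position 4: 110 → 0  (bit 6 = 0)
position 10: 101 → 0  (bit 5 = 0)
position 5: 100 → 1  (bit 4 = 1)
position 2: 011 → 1  (bit 3 = 1)
position 9: 010 → 1  (bit 2 = 1)
position 1: 001 → 1  (bit 1 = 1)
position 0: 000 → 1  (bit 0 = 1)
bits b7..b0 = 10011111 = 159

159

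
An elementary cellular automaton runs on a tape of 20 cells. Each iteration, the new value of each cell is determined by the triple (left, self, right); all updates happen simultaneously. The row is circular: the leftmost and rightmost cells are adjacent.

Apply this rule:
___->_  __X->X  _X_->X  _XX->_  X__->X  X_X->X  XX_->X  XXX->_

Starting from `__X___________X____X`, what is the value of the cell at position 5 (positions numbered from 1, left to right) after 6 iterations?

XXXX_________XXX__XX
___XX_______X__XXX__
__X_XX_____XXXX__XX_
_XXX_XX___X___XXX_XX
X__XX_XX_XXX_X__XX_X
XXX_XX_XX__XXXXX_XX_
position 5 holds X

X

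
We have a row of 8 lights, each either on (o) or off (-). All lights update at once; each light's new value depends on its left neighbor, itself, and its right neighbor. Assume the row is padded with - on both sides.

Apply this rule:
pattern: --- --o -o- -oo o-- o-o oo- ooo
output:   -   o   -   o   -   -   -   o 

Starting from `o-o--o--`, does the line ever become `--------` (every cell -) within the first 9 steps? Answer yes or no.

step 1: ----o---
step 2: ---o----
step 3: --o-----
step 4: -o------
step 5: o-------
step 6: --------
all cells are - at step 6

yes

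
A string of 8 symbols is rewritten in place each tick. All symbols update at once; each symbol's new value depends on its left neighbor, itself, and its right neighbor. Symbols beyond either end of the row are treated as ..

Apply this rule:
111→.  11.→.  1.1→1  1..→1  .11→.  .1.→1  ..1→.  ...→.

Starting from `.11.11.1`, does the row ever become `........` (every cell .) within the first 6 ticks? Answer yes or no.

no

tick 1: ...1..11
tick 2: ...11...
tick 3: .....1..
tick 4: .....11.
tick 5: .......1
tick 6: .......1
tick 6 is .......1, still not uniform .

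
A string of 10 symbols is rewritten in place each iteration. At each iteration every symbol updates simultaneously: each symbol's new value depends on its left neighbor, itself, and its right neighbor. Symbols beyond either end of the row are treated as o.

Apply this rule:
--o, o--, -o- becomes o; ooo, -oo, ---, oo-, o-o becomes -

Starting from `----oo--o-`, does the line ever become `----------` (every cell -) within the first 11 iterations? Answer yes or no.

o--o--ooo-
-ooooo----
------o--o
o----oooo-
-o--o-----
-ooooo---o
------o-o-
o----oo-o-
-o--o---o-
-ooooo-oo-
----------
all cells are - at iteration 11

yes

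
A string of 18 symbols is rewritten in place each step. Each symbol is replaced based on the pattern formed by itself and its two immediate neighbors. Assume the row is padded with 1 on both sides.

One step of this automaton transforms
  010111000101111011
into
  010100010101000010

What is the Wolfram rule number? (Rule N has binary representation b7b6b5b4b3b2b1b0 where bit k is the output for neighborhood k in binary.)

13

position 4: 111 → 0  (bit 7 = 0)
position 5: 110 → 0  (bit 6 = 0)
position 0: 101 → 0  (bit 5 = 0)
position 6: 100 → 0  (bit 4 = 0)
position 3: 011 → 1  (bit 3 = 1)
position 1: 010 → 1  (bit 2 = 1)
position 8: 001 → 0  (bit 1 = 0)
position 7: 000 → 1  (bit 0 = 1)
bits b7..b0 = 00001101 = 13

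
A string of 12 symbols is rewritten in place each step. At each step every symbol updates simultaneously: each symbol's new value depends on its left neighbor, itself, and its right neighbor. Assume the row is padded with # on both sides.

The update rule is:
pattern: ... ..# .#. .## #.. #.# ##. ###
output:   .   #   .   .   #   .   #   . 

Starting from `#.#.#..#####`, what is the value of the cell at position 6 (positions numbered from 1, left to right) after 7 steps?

.

step 1: #....##.....
step 2: ##..#.##...#
step 3: .###...##.#.
step 4: ...##.#.#...
step 5: #.#.#....#.#
step 6: #....#..#...
step 7: ##..#.##.#.#
position 6 holds .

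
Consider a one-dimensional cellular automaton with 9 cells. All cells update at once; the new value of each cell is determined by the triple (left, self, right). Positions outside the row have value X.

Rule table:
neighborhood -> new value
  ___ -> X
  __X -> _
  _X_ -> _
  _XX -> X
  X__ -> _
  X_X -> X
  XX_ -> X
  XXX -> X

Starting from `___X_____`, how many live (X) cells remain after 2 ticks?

6

tick 1: _X___XXX_
tick 2: X__X_XXXX
count of X: 6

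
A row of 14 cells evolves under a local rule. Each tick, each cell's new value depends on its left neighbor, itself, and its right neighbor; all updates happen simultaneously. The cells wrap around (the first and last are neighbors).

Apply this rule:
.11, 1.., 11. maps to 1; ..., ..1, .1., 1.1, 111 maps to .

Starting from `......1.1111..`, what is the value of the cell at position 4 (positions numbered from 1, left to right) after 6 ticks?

1

........1..11.
.........1.111
1..........1.1
11...........1
.11..........1
.111..........
position 4 holds 1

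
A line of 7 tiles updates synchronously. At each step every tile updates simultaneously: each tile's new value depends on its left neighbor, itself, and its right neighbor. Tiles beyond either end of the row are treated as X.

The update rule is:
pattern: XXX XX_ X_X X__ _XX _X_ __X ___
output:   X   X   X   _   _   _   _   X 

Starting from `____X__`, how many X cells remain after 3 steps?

5

_XX____
X_X_XX_
XX_X_XX
count of X: 5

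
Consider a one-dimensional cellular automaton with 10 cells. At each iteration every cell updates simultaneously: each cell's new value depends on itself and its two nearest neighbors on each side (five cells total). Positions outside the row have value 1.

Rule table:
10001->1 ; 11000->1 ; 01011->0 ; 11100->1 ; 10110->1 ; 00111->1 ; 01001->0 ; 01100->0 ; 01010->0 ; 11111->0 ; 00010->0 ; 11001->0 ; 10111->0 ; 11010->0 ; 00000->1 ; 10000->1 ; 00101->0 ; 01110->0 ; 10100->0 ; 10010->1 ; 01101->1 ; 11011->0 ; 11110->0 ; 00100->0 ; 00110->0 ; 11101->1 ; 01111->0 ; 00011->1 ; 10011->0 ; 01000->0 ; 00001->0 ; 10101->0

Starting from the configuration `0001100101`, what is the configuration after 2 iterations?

0011100011

1110001000
0011100011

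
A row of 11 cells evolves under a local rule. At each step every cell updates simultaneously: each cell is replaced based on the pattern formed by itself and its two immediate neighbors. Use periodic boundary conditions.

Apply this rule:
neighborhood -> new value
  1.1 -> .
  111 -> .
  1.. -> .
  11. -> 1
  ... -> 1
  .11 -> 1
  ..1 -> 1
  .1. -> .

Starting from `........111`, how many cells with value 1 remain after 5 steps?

6

.11111111.1
.1......1..
1..11111..1
1.11...1.11
1.11.11..1.
count of 1: 6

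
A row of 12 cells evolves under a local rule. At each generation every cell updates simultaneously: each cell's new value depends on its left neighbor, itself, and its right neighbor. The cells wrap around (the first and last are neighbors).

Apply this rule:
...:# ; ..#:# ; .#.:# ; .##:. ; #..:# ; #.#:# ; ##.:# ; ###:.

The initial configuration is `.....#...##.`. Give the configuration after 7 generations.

#########.##
........##..
########.###
.......##...
#######.####
......##....
######.#####

######.#####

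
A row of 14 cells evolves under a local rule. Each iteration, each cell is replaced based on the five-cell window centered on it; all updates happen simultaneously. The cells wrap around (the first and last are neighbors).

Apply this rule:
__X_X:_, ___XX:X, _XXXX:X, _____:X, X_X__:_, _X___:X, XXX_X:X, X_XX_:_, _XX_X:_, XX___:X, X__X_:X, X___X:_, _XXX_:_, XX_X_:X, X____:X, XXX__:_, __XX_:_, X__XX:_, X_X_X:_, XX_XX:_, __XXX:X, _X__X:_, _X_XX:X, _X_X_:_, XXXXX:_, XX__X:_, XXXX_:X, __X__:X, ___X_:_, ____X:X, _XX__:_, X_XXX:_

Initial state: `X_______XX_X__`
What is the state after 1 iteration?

XXXXXXXX__X__X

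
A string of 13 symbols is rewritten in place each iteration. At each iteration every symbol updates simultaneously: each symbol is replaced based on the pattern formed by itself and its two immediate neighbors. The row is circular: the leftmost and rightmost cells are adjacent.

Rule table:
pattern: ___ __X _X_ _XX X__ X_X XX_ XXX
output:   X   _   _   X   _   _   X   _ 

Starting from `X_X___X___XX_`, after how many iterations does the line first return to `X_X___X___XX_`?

____X___X_XX_
XXX___X___XX_
X_X_X___X_XX_
______X___XX_
XXXXX___X_XX_
X___X_X___XX_
__X_____X_XX_
X___XXX___XX_
__X_X_X_X_XX_
X_________XX_
__XXXXXXX_XX_
X_X_____X_XX_
____XXX___XX_
XXX_X_X_X_XX_
X_X_______XX_
____XXXXX_XX_
XXX_X___X_XX_
X_X___X___XX_

18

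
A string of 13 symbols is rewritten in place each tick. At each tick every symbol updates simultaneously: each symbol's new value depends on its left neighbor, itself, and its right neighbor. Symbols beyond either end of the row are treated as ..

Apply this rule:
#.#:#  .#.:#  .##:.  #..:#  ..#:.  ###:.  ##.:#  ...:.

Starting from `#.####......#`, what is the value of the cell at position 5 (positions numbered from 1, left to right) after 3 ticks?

##...##.....#
.##...##....#
..##...##...#
position 5 holds .

.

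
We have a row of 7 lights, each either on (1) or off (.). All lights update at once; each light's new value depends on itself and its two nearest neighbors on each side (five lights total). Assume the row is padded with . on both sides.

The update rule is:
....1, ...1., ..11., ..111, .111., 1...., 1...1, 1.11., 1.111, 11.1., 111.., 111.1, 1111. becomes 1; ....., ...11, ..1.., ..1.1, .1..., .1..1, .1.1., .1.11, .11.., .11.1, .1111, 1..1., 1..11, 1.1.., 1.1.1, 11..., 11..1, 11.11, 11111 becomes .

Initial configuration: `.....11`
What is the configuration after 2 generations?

...1.1.
.11....

.11....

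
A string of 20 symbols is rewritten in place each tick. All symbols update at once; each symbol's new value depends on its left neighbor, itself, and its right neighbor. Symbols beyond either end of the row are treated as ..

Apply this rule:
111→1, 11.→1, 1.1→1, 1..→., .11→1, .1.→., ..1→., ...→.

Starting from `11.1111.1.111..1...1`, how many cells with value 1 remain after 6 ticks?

11111111.1111.......
1111111111111.......
1111111111111.......  (fixed point — unchanged through tick 6)
count of 1: 13

13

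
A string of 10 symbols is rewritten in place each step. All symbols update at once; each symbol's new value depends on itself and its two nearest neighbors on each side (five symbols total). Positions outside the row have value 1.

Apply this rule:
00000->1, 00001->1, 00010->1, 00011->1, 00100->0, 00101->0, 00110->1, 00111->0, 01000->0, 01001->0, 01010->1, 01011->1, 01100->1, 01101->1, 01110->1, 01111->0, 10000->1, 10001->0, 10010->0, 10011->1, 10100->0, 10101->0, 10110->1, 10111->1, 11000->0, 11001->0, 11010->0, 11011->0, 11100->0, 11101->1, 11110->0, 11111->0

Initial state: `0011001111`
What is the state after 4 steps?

step 1: 0111010000
step 2: 0111000111
step 3: 0110001000
step 4: 0110010001

0110010001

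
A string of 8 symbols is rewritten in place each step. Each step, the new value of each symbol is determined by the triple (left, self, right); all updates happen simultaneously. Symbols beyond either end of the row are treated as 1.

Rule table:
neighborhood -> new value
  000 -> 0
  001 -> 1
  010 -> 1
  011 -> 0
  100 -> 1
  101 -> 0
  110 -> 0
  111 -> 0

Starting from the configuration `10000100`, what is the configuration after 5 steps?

01001111
01110000
00001001
10011110
01100000

01100000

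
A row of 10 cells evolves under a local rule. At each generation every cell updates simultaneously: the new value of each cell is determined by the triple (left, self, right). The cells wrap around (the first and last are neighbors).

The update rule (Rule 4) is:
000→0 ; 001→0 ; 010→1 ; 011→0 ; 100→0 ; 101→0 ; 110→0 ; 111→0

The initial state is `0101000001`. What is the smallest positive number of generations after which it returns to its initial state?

0101000001

1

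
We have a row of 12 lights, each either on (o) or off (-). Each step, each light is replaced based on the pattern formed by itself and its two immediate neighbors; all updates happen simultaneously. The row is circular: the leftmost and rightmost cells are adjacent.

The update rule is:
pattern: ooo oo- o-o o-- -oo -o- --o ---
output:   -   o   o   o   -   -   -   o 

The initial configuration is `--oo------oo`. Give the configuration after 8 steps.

--oo--oo----

step 1: o--oooooo--o
step 2: oo------oo--
step 3: -oooooo--oo-
step 4: ------oo--oo
step 5: ooooo--oo--o
step 6: ----oo--oo--
step 7: ooo--oo--ooo
step 8: --oo--oo----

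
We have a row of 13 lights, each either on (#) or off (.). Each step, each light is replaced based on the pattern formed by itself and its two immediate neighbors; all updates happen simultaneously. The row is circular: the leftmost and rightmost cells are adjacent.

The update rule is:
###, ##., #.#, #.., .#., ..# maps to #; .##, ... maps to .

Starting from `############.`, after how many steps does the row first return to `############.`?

step 1: .############
step 2: #.###########
step 3: ##.##########
step 4: ###.#########
step 5: ####.########
step 6: #####.#######
step 7: ######.######
step 8: #######.#####
step 9: ########.####
step 10: #########.###
step 11: ##########.##
step 12: ###########.#
step 13: ############.

13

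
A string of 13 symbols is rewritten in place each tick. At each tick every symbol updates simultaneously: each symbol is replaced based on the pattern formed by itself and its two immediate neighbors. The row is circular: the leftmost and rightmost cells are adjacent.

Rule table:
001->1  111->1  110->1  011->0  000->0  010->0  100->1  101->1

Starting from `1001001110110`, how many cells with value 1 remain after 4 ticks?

0110110111011
1011011011101
1101101101110
0110110110111
count of 1: 9

9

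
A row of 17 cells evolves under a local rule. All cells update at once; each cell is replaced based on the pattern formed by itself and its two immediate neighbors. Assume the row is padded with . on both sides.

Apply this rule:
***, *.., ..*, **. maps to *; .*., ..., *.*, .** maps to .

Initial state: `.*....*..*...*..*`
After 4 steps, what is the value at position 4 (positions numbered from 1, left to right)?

step 1: *.*..*.**.*.*.**.
step 2: ...**...*......**
step 3: ..*.**.*.*....*.*
step 4: .*...*....*..*...
position 4 holds .

.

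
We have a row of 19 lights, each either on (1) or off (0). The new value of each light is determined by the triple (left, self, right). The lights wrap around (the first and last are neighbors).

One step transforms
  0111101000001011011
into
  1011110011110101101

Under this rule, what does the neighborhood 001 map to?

1

At position 11 the neighborhood is 001; the next row has 1 there.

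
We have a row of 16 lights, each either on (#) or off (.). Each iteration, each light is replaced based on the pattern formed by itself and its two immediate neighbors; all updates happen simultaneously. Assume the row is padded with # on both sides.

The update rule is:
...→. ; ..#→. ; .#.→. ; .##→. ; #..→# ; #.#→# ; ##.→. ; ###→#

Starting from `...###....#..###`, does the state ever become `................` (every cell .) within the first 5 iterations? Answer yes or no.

iteration 1: #...#.#....#..##
iteration 2: .#...#.#....#..#
iteration 3: #.#...#.#....#..
iteration 4: .#.#...#.#....#.
iteration 5: #.#.#...#.#....#
iteration 5 is #.#.#...#.#....#, still not uniform .

no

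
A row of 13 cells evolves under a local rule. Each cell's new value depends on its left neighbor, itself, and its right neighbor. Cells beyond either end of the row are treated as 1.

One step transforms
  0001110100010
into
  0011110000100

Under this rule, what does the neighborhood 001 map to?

At position 2 the neighborhood is 001; the next row has 1 there.

1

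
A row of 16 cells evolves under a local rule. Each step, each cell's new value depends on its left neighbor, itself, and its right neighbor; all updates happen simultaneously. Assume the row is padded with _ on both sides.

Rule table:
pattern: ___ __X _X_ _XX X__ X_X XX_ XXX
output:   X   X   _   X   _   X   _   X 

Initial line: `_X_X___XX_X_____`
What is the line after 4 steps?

__XXX_X__XXXX__X

X_X__XXX_X__XXXX
_X__XXX_X__XXXX_
X__XXX_X__XXXX__
__XXX_X__XXXX__X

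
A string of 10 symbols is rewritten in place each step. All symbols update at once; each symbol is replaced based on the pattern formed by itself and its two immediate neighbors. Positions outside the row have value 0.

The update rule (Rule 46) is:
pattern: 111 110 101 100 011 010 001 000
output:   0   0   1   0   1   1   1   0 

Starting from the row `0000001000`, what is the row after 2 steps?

0000110000

0000011000
0000110000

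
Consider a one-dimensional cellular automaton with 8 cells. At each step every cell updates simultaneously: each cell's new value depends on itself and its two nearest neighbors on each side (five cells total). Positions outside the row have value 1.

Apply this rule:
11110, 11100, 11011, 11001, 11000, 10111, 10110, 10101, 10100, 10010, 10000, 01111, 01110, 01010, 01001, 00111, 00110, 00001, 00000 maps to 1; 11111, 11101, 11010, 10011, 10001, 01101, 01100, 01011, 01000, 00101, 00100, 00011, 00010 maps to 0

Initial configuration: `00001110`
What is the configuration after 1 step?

11101101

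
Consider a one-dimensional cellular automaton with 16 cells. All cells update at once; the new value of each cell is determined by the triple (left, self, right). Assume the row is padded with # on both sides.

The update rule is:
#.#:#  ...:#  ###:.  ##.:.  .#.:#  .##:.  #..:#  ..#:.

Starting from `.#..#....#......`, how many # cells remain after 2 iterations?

###.####.######.
...#....#......#
count of #: 3

3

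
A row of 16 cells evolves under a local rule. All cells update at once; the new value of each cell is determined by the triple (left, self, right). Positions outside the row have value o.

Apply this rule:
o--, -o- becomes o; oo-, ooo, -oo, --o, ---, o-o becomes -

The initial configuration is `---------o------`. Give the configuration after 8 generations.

o--------oo-----
-o---------o----
-oo--------oo---
---o---------o--
o--oo--------oo-
-o---o----------
-oo--oo---------
---o---o--------

---o---o--------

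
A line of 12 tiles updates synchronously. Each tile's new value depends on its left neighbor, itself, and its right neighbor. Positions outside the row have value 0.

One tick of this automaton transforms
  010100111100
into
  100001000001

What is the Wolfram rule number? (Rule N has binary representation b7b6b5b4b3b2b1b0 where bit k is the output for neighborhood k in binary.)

position 7: 111 → 0  (bit 7 = 0)
position 9: 110 → 0  (bit 6 = 0)
position 2: 101 → 0  (bit 5 = 0)
position 4: 100 → 0  (bit 4 = 0)
position 6: 011 → 0  (bit 3 = 0)
position 1: 010 → 0  (bit 2 = 0)
position 0: 001 → 1  (bit 1 = 1)
position 11: 000 → 1  (bit 0 = 1)
bits b7..b0 = 00000011 = 3

3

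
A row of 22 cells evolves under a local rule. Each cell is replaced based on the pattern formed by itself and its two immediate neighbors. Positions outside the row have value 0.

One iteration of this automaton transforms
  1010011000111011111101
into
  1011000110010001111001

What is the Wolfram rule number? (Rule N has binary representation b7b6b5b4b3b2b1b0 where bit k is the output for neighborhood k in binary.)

position 11: 111 → 1  (bit 7 = 1)
position 6: 110 → 0  (bit 6 = 0)
position 1: 101 → 0  (bit 5 = 0)
position 3: 100 → 1  (bit 4 = 1)
position 5: 011 → 0  (bit 3 = 0)
position 0: 010 → 1  (bit 2 = 1)
position 4: 001 → 0  (bit 1 = 0)
position 8: 000 → 1  (bit 0 = 1)
bits b7..b0 = 10010101 = 149

149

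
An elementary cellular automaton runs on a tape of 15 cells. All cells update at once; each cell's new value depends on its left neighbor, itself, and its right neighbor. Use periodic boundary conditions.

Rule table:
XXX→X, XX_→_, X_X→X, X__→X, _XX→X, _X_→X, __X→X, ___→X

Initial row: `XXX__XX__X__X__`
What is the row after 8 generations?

XXXXXXXXXX_XXX_

generation 1: XX_XXX_XXXXXXXX
generation 2: X_XXX_XXXXXXXXX
generation 3: _XXX_XXXXXXXXXX
generation 4: XXX_XXXXXXXXXX_
generation 5: XX_XXXXXXXXXX_X
generation 6: X_XXXXXXXXXX_XX
generation 7: _XXXXXXXXXX_XXX
generation 8: XXXXXXXXXX_XXX_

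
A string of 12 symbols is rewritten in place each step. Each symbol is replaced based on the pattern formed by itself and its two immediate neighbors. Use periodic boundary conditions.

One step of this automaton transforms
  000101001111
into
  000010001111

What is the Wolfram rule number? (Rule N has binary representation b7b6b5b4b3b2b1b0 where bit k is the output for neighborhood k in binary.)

position 9: 111 → 1  (bit 7 = 1)
position 11: 110 → 1  (bit 6 = 1)
position 4: 101 → 1  (bit 5 = 1)
position 0: 100 → 0  (bit 4 = 0)
position 8: 011 → 1  (bit 3 = 1)
position 3: 010 → 0  (bit 2 = 0)
position 2: 001 → 0  (bit 1 = 0)
position 1: 000 → 0  (bit 0 = 0)
bits b7..b0 = 11101000 = 232

232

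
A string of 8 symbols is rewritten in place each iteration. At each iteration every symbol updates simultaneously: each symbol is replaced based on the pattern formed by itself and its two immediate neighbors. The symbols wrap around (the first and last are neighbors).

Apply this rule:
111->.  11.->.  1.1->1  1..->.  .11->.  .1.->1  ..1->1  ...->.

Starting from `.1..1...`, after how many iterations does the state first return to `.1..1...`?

8

11.11...
..1....1
.11...11
1....1..
1...11.1
...1..1.
..11.11.
.1..1...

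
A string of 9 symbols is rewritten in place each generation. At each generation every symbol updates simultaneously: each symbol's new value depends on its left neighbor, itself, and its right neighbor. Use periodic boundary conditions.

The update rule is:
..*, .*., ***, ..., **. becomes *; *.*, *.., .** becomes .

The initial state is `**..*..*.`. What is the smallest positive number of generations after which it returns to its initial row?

2

generation 1: .*.**.**.
generation 2: **..*..*.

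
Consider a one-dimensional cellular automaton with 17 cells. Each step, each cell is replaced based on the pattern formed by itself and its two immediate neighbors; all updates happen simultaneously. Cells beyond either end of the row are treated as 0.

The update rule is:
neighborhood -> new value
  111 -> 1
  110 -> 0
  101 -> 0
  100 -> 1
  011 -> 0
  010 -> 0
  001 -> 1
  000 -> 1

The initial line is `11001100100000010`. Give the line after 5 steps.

00110011011111101
11001100001111000
00110011110110111
11001101100000010
00110000011111101

00110000011111101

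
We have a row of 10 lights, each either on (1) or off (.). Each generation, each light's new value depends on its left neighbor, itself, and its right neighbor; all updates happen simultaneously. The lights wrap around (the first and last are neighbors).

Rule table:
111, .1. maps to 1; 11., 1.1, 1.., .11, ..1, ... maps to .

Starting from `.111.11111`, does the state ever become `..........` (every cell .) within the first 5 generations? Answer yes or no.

..1...111.
..1....1..
..1....1..  (fixed point — unchanged through generation 5)
generation 5 is ..1....1.., still not uniform .

no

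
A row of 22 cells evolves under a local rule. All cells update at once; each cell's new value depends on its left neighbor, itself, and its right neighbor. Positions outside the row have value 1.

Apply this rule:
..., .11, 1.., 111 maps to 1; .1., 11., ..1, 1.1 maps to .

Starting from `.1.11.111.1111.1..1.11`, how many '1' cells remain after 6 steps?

step 1: ...1..11..111...1...11
step 2: 11..1.1.1.11.11..11.11
step 3: 1.1.......1..1.1.1..11
step 4: ...111111..1......1.11
step 5: 11.11111.1..11111...11
step 6: 1..1111...1.1111.11.11
count of 1: 14

14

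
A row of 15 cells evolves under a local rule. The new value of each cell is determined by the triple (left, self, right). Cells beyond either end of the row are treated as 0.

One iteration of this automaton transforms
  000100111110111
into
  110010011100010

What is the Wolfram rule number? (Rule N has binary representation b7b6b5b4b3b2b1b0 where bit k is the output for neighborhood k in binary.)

position 7: 111 → 1  (bit 7 = 1)
position 10: 110 → 0  (bit 6 = 0)
position 11: 101 → 0  (bit 5 = 0)
position 4: 100 → 1  (bit 4 = 1)
position 6: 011 → 0  (bit 3 = 0)
position 3: 010 → 0  (bit 2 = 0)
position 2: 001 → 0  (bit 1 = 0)
position 0: 000 → 1  (bit 0 = 1)
bits b7..b0 = 10010001 = 145

145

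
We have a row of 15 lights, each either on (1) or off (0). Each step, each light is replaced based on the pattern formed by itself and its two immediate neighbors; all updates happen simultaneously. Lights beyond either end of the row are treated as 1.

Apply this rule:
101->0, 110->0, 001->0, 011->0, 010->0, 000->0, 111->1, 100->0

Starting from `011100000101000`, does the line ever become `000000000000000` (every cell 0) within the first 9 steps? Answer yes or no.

step 1: 001000000000000
step 2: 000000000000000
all cells are 0 at step 2

yes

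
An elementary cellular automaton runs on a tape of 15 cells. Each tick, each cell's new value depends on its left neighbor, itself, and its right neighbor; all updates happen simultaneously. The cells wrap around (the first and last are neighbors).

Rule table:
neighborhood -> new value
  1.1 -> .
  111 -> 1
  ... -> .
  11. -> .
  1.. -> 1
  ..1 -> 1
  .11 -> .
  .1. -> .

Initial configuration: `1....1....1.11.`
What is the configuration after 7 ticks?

.1.......1.1..1

.1..1.1..1.....
1.11...11.1....
....1.1....1..1
1..1...1..1.11.
.11.1.1.11.....
1.........1....
.1.......1.1..1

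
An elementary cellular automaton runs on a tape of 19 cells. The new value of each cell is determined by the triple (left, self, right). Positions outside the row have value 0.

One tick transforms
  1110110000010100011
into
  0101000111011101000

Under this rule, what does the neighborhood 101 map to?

At position 3 the neighborhood is 101; the next row has 1 there.

1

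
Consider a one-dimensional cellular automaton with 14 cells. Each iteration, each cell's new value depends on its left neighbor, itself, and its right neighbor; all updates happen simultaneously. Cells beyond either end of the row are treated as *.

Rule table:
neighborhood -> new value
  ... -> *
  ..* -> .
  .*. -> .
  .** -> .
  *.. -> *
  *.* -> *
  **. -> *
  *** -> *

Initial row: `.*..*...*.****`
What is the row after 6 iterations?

******.*..**..

*.*..**..*.***
**.*..**..*.**
***.*..**..*.*
****.*..**..*.
*****.*..**..*
******.*..**..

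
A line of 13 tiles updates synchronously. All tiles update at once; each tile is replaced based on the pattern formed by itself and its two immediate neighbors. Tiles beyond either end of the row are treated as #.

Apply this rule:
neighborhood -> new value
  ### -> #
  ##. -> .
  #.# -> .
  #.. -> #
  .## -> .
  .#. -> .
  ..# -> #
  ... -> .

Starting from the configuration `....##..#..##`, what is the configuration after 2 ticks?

.##.##.......

tick 1: #..#..##.##.#
tick 2: .##.##.......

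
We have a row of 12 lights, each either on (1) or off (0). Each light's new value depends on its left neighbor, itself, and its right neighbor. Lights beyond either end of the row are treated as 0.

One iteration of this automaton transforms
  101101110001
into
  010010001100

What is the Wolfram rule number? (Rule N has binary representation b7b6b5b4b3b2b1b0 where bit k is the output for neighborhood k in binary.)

49

position 6: 111 → 0  (bit 7 = 0)
position 3: 110 → 0  (bit 6 = 0)
position 1: 101 → 1  (bit 5 = 1)
position 8: 100 → 1  (bit 4 = 1)
position 2: 011 → 0  (bit 3 = 0)
position 0: 010 → 0  (bit 2 = 0)
position 10: 001 → 0  (bit 1 = 0)
position 9: 000 → 1  (bit 0 = 1)
bits b7..b0 = 00110001 = 49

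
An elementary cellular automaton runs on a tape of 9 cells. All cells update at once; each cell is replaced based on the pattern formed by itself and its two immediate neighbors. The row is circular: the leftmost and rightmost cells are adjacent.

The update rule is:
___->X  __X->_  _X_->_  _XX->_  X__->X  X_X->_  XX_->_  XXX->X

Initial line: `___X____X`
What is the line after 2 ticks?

XX__XXX__
__X__X_X_

__X__X_X_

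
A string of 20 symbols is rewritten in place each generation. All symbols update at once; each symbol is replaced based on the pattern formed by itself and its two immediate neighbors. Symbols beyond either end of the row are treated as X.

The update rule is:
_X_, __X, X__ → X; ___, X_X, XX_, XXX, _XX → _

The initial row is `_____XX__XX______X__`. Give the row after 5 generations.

___X_XXXXXXXXX__X___

X___X__XX__X____XXXX
_X_XXXX__XXXX__X____
_X_____XX____XXXX__X
_XX___X__X__X____XX_
___X_XXXXXXXXX__X___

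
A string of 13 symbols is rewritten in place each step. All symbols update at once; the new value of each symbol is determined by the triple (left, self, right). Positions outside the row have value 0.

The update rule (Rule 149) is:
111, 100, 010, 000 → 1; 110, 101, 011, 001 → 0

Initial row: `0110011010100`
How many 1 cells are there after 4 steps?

4

0001000010111
1101111010010
0000110011011
1110001000000
count of 1: 4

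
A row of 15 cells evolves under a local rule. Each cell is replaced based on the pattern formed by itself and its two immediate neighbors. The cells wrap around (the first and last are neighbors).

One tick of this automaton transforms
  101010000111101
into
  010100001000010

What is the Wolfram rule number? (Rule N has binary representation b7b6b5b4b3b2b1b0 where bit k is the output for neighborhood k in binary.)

34

position 10: 111 → 0  (bit 7 = 0)
position 0: 110 → 0  (bit 6 = 0)
position 1: 101 → 1  (bit 5 = 1)
position 5: 100 → 0  (bit 4 = 0)
position 9: 011 → 0  (bit 3 = 0)
position 2: 010 → 0  (bit 2 = 0)
position 8: 001 → 1  (bit 1 = 1)
position 6: 000 → 0  (bit 0 = 0)
bits b7..b0 = 00100010 = 34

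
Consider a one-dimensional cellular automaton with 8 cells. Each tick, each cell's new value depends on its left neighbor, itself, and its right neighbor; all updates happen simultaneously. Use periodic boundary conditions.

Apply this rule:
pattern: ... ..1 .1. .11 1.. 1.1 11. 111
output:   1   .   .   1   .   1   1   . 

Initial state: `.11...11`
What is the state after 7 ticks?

111.1.11
..11.11.
1.11111.
.11...11  (repeats tick 0; period 4)
tick 7: 1.11111.

1.11111.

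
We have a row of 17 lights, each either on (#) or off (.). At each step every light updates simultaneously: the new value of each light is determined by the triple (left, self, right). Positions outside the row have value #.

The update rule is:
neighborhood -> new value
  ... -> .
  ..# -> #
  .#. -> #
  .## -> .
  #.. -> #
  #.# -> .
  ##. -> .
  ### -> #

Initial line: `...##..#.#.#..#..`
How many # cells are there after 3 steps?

13

#.#..###.#.######
..###.#..#..#####
##.#..######.####
count of #: 13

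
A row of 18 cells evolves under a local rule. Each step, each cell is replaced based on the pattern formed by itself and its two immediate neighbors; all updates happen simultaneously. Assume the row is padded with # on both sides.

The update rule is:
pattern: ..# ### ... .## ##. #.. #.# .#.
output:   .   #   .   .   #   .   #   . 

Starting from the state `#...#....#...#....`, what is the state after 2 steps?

#.................

#.................
#.................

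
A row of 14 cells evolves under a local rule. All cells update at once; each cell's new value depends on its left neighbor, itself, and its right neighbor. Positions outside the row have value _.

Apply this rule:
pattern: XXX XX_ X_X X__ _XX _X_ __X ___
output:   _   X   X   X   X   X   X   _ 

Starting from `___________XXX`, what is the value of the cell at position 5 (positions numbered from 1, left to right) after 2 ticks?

tick 1: __________XX_X
tick 2: _________XXXXX
position 5 holds _

_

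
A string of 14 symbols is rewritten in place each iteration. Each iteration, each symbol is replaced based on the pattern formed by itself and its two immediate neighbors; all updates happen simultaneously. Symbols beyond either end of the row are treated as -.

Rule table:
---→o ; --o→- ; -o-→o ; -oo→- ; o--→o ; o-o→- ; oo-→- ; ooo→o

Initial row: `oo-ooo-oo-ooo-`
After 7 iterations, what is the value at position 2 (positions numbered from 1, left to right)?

iteration 1: ----o------o-o
iteration 2: ooo-oooooo-o-o
iteration 3: -o---oooo--o-o
iteration 4: -ooo--oo-o-o-o
iteration 5: --o-o----o-o-o
iteration 6: o-o-oooo-o-o-o
iteration 7: o-o--oo--o-o-o
position 2 holds -

-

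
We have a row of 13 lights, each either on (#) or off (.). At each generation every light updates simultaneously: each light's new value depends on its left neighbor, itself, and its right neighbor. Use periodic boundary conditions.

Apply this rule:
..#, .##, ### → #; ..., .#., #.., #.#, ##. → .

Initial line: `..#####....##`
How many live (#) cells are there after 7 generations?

7

generation 1: .#####....##.
generation 2: #####....##..
generation 3: ####....##..#
generation 4: ###....##..##
generation 5: ##....##..###
generation 6: #....##..####
generation 7: ....##..#####
count of #: 7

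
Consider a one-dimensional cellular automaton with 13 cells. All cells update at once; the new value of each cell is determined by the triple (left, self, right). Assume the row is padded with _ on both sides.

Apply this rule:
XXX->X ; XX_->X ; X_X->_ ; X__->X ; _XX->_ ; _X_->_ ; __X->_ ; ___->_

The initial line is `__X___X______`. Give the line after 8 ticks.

__________X__

___X___X_____
____X___X____
_____X___X___
______X___X__
_______X___X_
________X___X
_________X___
__________X__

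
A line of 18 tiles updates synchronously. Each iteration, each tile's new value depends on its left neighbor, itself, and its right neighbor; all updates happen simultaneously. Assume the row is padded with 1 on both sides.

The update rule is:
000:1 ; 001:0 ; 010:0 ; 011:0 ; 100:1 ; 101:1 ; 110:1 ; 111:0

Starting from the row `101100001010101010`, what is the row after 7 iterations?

110111100101010101
011000110010101010
101110011001010101
110011001100101010
011001100110010101
101100110011001010
110110011001100101

110110011001100101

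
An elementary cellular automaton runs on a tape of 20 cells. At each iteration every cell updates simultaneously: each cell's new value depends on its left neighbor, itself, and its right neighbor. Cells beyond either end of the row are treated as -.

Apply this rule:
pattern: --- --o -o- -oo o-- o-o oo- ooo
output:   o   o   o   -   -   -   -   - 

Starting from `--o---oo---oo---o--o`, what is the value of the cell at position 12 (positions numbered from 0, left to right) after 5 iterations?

o

iteration 1: ooo-oo---oo---ooo-oo
iteration 2: -------oo---oo------
iteration 3: ooooooo---oo---ooooo
iteration 4: --------oo---oo-----
iteration 5: oooooooo---oo---oooo
position 12 holds o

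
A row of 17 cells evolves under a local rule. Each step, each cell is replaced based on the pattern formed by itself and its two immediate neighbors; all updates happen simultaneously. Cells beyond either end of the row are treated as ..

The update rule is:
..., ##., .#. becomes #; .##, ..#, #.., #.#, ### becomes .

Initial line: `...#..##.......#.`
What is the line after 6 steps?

.#.#.#.#.#.#.#.#.

step 1: ##.#...#.#####.#.
step 2: .#.#.#.#.....#.#.
step 3: .#.#.#.#.###.#.#.
step 4: .#.#.#.#...#.#.#.
step 5: .#.#.#.#.#.#.#.#.
step 6: .#.#.#.#.#.#.#.#.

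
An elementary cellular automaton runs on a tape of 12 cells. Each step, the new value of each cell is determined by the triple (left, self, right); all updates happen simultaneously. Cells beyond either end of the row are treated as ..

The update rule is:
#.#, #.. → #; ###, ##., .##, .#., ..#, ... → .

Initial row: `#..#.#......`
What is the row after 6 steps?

......#..#.#

.#..#.#.....
..#..#.#....
...#..#.#...
....#..#.#..
.....#..#.#.
......#..#.#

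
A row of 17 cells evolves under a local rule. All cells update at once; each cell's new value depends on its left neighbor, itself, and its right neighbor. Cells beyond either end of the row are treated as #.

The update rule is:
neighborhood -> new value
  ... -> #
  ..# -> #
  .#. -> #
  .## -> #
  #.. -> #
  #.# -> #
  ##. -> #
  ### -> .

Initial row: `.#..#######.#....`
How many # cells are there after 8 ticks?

#####.....#######
....#######......
#####.....#######  (repeats tick 1; period 2)
tick 8: ....#######......
count of #: 7

7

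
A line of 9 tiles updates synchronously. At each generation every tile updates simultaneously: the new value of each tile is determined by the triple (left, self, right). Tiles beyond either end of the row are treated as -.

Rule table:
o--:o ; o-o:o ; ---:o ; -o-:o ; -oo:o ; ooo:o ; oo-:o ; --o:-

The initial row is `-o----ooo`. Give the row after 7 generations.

-oooooooo

-oooo-ooo
-oooooooo
-oooooooo  (fixed point — unchanged through generation 7)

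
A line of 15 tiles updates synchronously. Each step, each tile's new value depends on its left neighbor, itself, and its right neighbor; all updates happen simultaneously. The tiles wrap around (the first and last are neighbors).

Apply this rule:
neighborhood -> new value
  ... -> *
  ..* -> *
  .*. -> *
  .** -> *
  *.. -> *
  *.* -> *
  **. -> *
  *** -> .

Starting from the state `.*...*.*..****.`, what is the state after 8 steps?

..........****.

step 1: ***********..**
step 2: ..........****.
step 3: ***********..**  (repeats step 1; period 2)
step 8: ..........****.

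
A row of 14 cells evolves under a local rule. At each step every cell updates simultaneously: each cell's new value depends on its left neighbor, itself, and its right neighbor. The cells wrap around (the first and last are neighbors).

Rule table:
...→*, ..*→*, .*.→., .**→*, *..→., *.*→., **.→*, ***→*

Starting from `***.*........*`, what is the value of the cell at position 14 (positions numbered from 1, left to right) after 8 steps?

*

step 1: ***...********
step 2: ***.**********
step 3: ***.**********  (fixed point — unchanged through step 8)
position 14 holds *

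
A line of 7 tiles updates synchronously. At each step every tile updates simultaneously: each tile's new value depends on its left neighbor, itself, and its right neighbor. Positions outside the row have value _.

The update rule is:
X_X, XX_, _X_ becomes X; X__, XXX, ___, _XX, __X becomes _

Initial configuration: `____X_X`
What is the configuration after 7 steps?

____XXX
______X
______X  (fixed point — unchanged through step 7)

______X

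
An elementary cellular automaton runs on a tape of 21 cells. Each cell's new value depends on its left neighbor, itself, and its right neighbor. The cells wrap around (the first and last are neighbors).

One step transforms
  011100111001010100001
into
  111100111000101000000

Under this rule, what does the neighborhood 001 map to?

At position 5 the neighborhood is 001; the next row has 0 there.

0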